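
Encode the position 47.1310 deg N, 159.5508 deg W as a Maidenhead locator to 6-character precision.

Shift to the Maidenhead origin (180°W, 90°S): lon 20.4492, lat 137.1310.
Field (20°×10°, letters A–R): lon ⌊20.4492/20⌋ = 1 → B; lat ⌊137.1310/10⌋ = 13 → N.
Square (2°×1°, digits 0–9): lon ⌊0.4492/2⌋ = 0; lat ⌊7.1310/1⌋ = 7.
Subsquare (5′×2.5′, letters a–x): lon ⌊0.4492/0.0833333⌋ = 5 → f; lat ⌊0.1310/0.0416667⌋ = 3 → d.

BN07fd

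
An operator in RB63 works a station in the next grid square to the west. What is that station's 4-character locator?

RB53

Longitude square 6; −1 → 5.
The latitude characters are unchanged.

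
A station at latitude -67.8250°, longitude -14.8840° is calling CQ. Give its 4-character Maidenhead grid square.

IC22

Shift to the Maidenhead origin (180°W, 90°S): lon 165.12, lat 22.17.
Field: lon ⌊165.12/20⌋ = 8 → I; lat ⌊22.17/10⌋ = 2 → C.
Square: lon ⌊5.12/2⌋ = 2; lat ⌊2.17/1⌋ = 2.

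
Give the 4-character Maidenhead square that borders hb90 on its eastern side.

IB00

Longitude square 9; +1 → 10, wraps to 0, carry into field.
Longitude field H = 7; +1 → 8 = I.
The latitude characters are unchanged.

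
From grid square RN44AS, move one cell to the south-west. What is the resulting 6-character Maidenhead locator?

RN34xr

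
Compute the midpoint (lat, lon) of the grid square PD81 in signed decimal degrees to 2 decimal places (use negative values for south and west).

Field P=15, D=3: +15·20° lon, +3·10° lat → SW at lon 120°, lat -60°.
Square 8, 1: +8·2° lon, +1·1° lat → SW at lon 136°, lat -59°.
Cell spans 2° lon × 1° lat. Centre is SW corner plus half of each.
latitude -58.50, longitude 137.00.

-58.50, 137.00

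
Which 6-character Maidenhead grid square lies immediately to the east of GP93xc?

Longitude subsquare x = 23; +1 → 24, wraps to 0 = a, carry into square.
Longitude square 9; +1 → 10, wraps to 0, carry into field.
Longitude field G = 6; +1 → 7 = H.
The latitude characters are unchanged.

HP03ac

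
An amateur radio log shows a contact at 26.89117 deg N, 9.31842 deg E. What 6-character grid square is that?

JL46pv

Add 180° to longitude and 90° to latitude: 189.3184, 116.8912.
Field: lon ⌊189.3184/20⌋ = 9 → J; lat ⌊116.8912/10⌋ = 11 → L.
Square: lon ⌊9.3184/2⌋ = 4; lat ⌊6.8912/1⌋ = 6.
Subsquare: lon ⌊1.3184/0.0833333⌋ = 15 → p; lat ⌊0.8912/0.0416667⌋ = 21 → v.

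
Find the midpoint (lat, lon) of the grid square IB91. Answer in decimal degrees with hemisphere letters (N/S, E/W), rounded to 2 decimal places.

Field I=8, B=1: +8·20° lon, +1·10° lat → SW at lon -20°, lat -80°.
Square 9, 1: +9·2° lon, +1·1° lat → SW at lon -2°, lat -79°.
Cell spans 2° lon × 1° lat. Centre is SW corner plus half of each.
latitude 78.50° S, longitude 1.00° W.

78.50° S, 1.00° W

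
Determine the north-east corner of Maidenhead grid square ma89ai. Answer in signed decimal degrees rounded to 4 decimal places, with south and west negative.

-80.6250, 76.0833

Field M=12, A=0: +12·20° lon, +0·10° lat → SW at lon 60°, lat -90°.
Square 8, 9: +8·2° lon, +9·1° lat → SW at lon 76°, lat -81°.
Subsquare a=0, i=8: +0·0.0833333° lon, +8·0.0416667° lat → SW at lon 76°, lat -80.6667°.
Cell spans 0.0833333° lon × 0.0416667° lat. NE corner is SW corner plus one full cell.
latitude -80.6250, longitude 76.0833.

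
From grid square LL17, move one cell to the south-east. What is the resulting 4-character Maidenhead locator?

Longitude square 1; +1 → 2.
Latitude square 7; −1 → 6.

LL26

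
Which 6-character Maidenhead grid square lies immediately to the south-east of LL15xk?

Longitude subsquare x = 23; +1 → 24, wraps to 0 = a, carry into square.
Longitude square 1; +1 → 2.
Latitude subsquare k = 10; −1 → 9 = j.

LL25aj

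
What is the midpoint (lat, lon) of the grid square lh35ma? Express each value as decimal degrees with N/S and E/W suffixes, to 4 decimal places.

Field L=11, H=7: +11·20° lon, +7·10° lat → SW at lon 40°, lat -20°.
Square 3, 5: +3·2° lon, +5·1° lat → SW at lon 46°, lat -15°.
Subsquare m=12, a=0: +12·0.0833333° lon, +0·0.0416667° lat → SW at lon 47°, lat -15°.
Cell spans 0.0833333° lon × 0.0416667° lat. Centre is SW corner plus half of each.
latitude 14.9792° S, longitude 47.0417° E.

14.9792° S, 47.0417° E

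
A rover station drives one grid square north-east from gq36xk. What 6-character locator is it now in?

Longitude subsquare x = 23; +1 → 24, wraps to 0 = a, carry into square.
Longitude square 3; +1 → 4.
Latitude subsquare k = 10; +1 → 11 = l.

GQ46al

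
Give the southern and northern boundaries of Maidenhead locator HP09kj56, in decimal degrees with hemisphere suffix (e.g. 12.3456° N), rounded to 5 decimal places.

69.40000° N, 69.40417° N

Field H=7, P=15: +7·20° lon, +15·10° lat → SW at lon -40°, lat 60°.
Square 0, 9: +0·2° lon, +9·1° lat → SW at lon -40°, lat 69°.
Subsquare k=10, j=9: +10·0.0833333° lon, +9·0.0416667° lat → SW at lon -39.1667°, lat 69.375°.
Extended square 5, 6: +5·0.00833333° lon, +6·0.00416667° lat → SW at lon -39.125°, lat 69.4°.
Cell spans 0.00833333° lon × 0.00416667° lat.
south 69.40000° N, north 69.40417° N.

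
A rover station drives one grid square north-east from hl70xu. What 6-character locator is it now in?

Longitude subsquare x = 23; +1 → 24, wraps to 0 = a, carry into square.
Longitude square 7; +1 → 8.
Latitude subsquare u = 20; +1 → 21 = v.

HL80av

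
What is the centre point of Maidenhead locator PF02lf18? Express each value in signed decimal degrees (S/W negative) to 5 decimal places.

Field P=15, F=5: +15·20° lon, +5·10° lat → SW at lon 120°, lat -40°.
Square 0, 2: +0·2° lon, +2·1° lat → SW at lon 120°, lat -38°.
Subsquare l=11, f=5: +11·0.0833333° lon, +5·0.0416667° lat → SW at lon 120.917°, lat -37.7917°.
Extended square 1, 8: +1·0.00833333° lon, +8·0.00416667° lat → SW at lon 120.925°, lat -37.7583°.
Cell spans 0.00833333° lon × 0.00416667° lat. Centre is SW corner plus half of each.
latitude -37.75625, longitude 120.92917.

-37.75625, 120.92917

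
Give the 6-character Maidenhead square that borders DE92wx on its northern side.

Latitude subsquare x = 23; +1 → 24, wraps to 0 = a, carry into square.
Latitude square 2; +1 → 3.
The longitude characters are unchanged.

DE93wa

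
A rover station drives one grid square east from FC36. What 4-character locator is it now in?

Longitude square 3; +1 → 4.
The latitude characters are unchanged.

FC46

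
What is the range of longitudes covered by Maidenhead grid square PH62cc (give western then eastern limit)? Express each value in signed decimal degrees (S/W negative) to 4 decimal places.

Field P=15, H=7: +15·20° lon, +7·10° lat → SW at lon 120°, lat -20°.
Square 6, 2: +6·2° lon, +2·1° lat → SW at lon 132°, lat -18°.
Subsquare c=2, c=2: +2·0.0833333° lon, +2·0.0416667° lat → SW at lon 132.167°, lat -17.9167°.
Cell spans 0.0833333° lon × 0.0416667° lat.
west 132.1667, east 132.2500.

132.1667, 132.2500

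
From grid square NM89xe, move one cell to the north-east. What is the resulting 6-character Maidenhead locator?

NM99af

Longitude subsquare x = 23; +1 → 24, wraps to 0 = a, carry into square.
Longitude square 8; +1 → 9.
Latitude subsquare e = 4; +1 → 5 = f.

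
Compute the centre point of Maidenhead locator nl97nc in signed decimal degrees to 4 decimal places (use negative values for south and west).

27.1042, 99.1250

Field N=13, L=11: +13·20° lon, +11·10° lat → SW at lon 80°, lat 20°.
Square 9, 7: +9·2° lon, +7·1° lat → SW at lon 98°, lat 27°.
Subsquare n=13, c=2: +13·0.0833333° lon, +2·0.0416667° lat → SW at lon 99.0833°, lat 27.0833°.
Cell spans 0.0833333° lon × 0.0416667° lat. Centre is SW corner plus half of each.
latitude 27.1042, longitude 99.1250.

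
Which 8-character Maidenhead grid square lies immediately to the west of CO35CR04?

Longitude extended square 0; −1 → -1, wraps to 9, carry into subsquare.
Longitude subsquare c = 2; −1 → 1 = b.
The latitude characters are unchanged.

CO35br94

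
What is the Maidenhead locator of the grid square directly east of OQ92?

Longitude square 9; +1 → 10, wraps to 0, carry into field.
Longitude field O = 14; +1 → 15 = P.
The latitude characters are unchanged.

PQ02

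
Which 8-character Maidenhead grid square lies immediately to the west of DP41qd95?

DP41qd85

Longitude extended square 9; −1 → 8.
The latitude characters are unchanged.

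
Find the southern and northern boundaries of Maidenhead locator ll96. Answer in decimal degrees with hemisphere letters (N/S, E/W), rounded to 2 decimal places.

26.00° N, 27.00° N

Field L=11, L=11: +11·20° lon, +11·10° lat → SW at lon 40°, lat 20°.
Square 9, 6: +9·2° lon, +6·1° lat → SW at lon 58°, lat 26°.
Cell spans 2° lon × 1° lat.
south 26.00° N, north 27.00° N.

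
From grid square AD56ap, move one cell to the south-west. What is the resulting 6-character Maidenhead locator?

Longitude subsquare a = 0; −1 → -1, wraps to 23 = x, carry into square.
Longitude square 5; −1 → 4.
Latitude subsquare p = 15; −1 → 14 = o.

AD46xo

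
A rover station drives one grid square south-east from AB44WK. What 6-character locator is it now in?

AB44xj

Longitude subsquare w = 22; +1 → 23 = x.
Latitude subsquare k = 10; −1 → 9 = j.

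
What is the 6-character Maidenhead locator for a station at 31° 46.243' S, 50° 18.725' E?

LF58df

Add 180° to longitude and 90° to latitude: 230.3121, 58.2293.
Field (20°×10°, letters A–R): 230.3121/20 → 11 → L, 58.2293/10 → 5 → F; chars LF.
Square (2°×1°, digits 0–9): 10.3121/2 → 5, 8.2293/1 → 8; chars 58.
Subsquare (5′×2.5′, letters a–x): 0.3121/0.0833333 → 3 → d, 0.2293/0.0416667 → 5 → f; chars df.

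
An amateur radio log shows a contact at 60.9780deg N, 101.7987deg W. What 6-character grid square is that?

DP90cx

Shift to the Maidenhead origin (180°W, 90°S): lon 78.2013, lat 150.9780.
Field: lon ⌊78.2013/20⌋ = 3 → D; lat ⌊150.9780/10⌋ = 15 → P.
Square: lon ⌊18.2013/2⌋ = 9; lat ⌊0.9780/1⌋ = 0.
Subsquare: lon ⌊0.2013/0.0833333⌋ = 2 → c; lat ⌊0.9780/0.0416667⌋ = 23 → x.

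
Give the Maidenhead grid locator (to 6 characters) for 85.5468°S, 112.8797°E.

Offset from 180°W / 90°S: lon 292.8797°, lat 4.4532°.
Field: 292.8797/20 → 14 → O, 4.4532/10 → 0 → A; chars OA.
Square: 12.8797/2 → 6, 4.4532/1 → 4; chars 64.
Subsquare: 0.8797/0.0833333 → 10 → k, 0.4532/0.0416667 → 10 → k; chars kk.

OA64kk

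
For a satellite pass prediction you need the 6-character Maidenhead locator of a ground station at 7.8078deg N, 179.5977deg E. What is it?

Shift to the Maidenhead origin (180°W, 90°S): lon 359.5977, lat 97.8078.
Field (20°×10°, letters A–R): lon ⌊359.5977/20⌋ = 17 → R; lat ⌊97.8078/10⌋ = 9 → J.
Square (2°×1°, digits 0–9): lon ⌊19.5977/2⌋ = 9; lat ⌊7.8078/1⌋ = 7.
Subsquare (5′×2.5′, letters a–x): lon ⌊1.5977/0.0833333⌋ = 19 → t; lat ⌊0.8078/0.0416667⌋ = 19 → t.

RJ97tt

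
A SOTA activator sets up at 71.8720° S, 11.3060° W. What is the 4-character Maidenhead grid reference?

Shift to the Maidenhead origin (180°W, 90°S): lon 168.69, lat 18.13.
Field: lon ⌊168.69/20⌋ = 8 → I; lat ⌊18.13/10⌋ = 1 → B.
Square: lon ⌊8.69/2⌋ = 4; lat ⌊8.13/1⌋ = 8.

IB48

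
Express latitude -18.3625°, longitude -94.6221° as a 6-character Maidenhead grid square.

EH21qp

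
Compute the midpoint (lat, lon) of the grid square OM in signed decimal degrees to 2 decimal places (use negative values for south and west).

35.00, 110.00

Field O=14, M=12: +14·20° lon, +12·10° lat → SW at lon 100°, lat 30°.
Cell spans 20° lon × 10° lat. Centre is SW corner plus half of each.
latitude 35.00, longitude 110.00.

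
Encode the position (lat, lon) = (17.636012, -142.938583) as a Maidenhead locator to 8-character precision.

Offset from 180°W / 90°S: lon 37.06142°, lat 107.63601°.
Field: lon ⌊37.06142/20⌋ = 1 → B; lat ⌊107.63601/10⌋ = 10 → K.
Square: lon ⌊17.06142/2⌋ = 8; lat ⌊7.63601/1⌋ = 7.
Subsquare: lon ⌊1.06142/0.0833333⌋ = 12 → m; lat ⌊0.63601/0.0416667⌋ = 15 → p.
Extended square: lon ⌊0.06142/0.00833333⌋ = 7; lat ⌊0.01101/0.00416667⌋ = 2.

BK87mp72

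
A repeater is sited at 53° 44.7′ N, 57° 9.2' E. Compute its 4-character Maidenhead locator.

LO83

Offset from 180°W / 90°S: lon 237.15°, lat 143.75°.
Field (20°×10°, letters A–R): 237.15/20 → 11 → L, 143.75/10 → 14 → O; chars LO.
Square (2°×1°, digits 0–9): 17.15/2 → 8, 3.75/1 → 3; chars 83.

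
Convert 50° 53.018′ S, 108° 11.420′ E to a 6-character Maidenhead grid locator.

OD49cc

Offset from 180°W / 90°S: lon 288.1903°, lat 39.1164°.
Field: 288.1903/20 → 14 → O, 39.1164/10 → 3 → D; chars OD.
Square: 8.1903/2 → 4, 9.1164/1 → 9; chars 49.
Subsquare: 0.1903/0.0833333 → 2 → c, 0.1164/0.0416667 → 2 → c; chars cc.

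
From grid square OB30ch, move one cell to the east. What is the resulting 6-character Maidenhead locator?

OB30dh

Longitude subsquare c = 2; +1 → 3 = d.
The latitude characters are unchanged.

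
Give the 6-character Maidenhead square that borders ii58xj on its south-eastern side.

II68ai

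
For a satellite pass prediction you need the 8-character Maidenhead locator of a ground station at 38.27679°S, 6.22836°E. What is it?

JF31cr73

Add 180° to longitude and 90° to latitude: 186.22836, 51.72321.
Field: 186.22836/20 → 9 → J, 51.72321/10 → 5 → F; chars JF.
Square: 6.22836/2 → 3, 1.72321/1 → 1; chars 31.
Subsquare: 0.22836/0.0833333 → 2 → c, 0.72321/0.0416667 → 17 → r; chars cr.
Extended square: 0.06169/0.00833333 → 7, 0.01488/0.00416667 → 3; chars 73.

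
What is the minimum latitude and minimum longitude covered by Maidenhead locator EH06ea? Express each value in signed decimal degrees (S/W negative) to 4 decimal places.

-14.0000, -99.6667

Field E=4, H=7: +4·20° lon, +7·10° lat → SW at lon -100°, lat -20°.
Square 0, 6: +0·2° lon, +6·1° lat → SW at lon -100°, lat -14°.
Subsquare e=4, a=0: +4·0.0833333° lon, +0·0.0416667° lat → SW at lon -99.6667°, lat -14°.
latitude -14.0000, longitude -99.6667.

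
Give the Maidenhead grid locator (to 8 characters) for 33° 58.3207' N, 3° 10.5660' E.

JM13ox13

Shift to the Maidenhead origin (180°W, 90°S): lon 183.17610, lat 123.97201.
Field: lon ⌊183.17610/20⌋ = 9 → J; lat ⌊123.97201/10⌋ = 12 → M.
Square: lon ⌊3.17610/2⌋ = 1; lat ⌊3.97201/1⌋ = 3.
Subsquare: lon ⌊1.17610/0.0833333⌋ = 14 → o; lat ⌊0.97201/0.0416667⌋ = 23 → x.
Extended square: lon ⌊0.00943/0.00833333⌋ = 1; lat ⌊0.01368/0.00416667⌋ = 3.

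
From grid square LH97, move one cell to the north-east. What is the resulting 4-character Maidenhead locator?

Longitude square 9; +1 → 10, wraps to 0, carry into field.
Longitude field L = 11; +1 → 12 = M.
Latitude square 7; +1 → 8.

MH08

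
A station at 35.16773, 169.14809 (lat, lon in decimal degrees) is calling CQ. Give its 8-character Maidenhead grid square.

Offset from 180°W / 90°S: lon 349.14809°, lat 125.16773°.
Field: 349.14809/20 → 17 → R, 125.16773/10 → 12 → M; chars RM.
Square: 9.14809/2 → 4, 5.16773/1 → 5; chars 45.
Subsquare: 1.14809/0.0833333 → 13 → n, 0.16773/0.0416667 → 4 → e; chars ne.
Extended square: 0.06476/0.00833333 → 7, 0.00106/0.00416667 → 0; chars 70.

RM45ne70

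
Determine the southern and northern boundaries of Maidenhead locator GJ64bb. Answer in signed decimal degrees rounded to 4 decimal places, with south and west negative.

4.0417, 4.0833

Field G=6, J=9: +6·20° lon, +9·10° lat → SW at lon -60°, lat 0°.
Square 6, 4: +6·2° lon, +4·1° lat → SW at lon -48°, lat 4°.
Subsquare b=1, b=1: +1·0.0833333° lon, +1·0.0416667° lat → SW at lon -47.9167°, lat 4.04167°.
Cell spans 0.0833333° lon × 0.0416667° lat.
south 4.0417, north 4.0833.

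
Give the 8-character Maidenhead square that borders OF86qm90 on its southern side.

OF86ql99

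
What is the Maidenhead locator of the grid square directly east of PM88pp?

Longitude subsquare p = 15; +1 → 16 = q.
The latitude characters are unchanged.

PM88qp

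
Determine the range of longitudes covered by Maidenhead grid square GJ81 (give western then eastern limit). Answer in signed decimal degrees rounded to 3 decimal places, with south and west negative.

Field G=6, J=9: +6·20° lon, +9·10° lat → SW at lon -60°, lat 0°.
Square 8, 1: +8·2° lon, +1·1° lat → SW at lon -44°, lat 1°.
Cell spans 2° lon × 1° lat.
west -44.000, east -42.000.

-44.000, -42.000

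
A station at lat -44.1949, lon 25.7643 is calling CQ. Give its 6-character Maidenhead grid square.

Offset from 180°W / 90°S: lon 205.7643°, lat 45.8051°.
Field: 205.7643/20 → 10 → K, 45.8051/10 → 4 → E; chars KE.
Square: 5.7643/2 → 2, 5.8051/1 → 5; chars 25.
Subsquare: 1.7643/0.0833333 → 21 → v, 0.8051/0.0416667 → 19 → t; chars vt.

KE25vt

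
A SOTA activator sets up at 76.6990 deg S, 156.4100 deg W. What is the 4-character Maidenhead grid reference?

BB13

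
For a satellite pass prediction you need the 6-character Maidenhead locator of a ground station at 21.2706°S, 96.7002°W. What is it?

Shift to the Maidenhead origin (180°W, 90°S): lon 83.2998, lat 68.7294.
Field (20°×10°, letters A–R): 83.2998/20 → 4 → E, 68.7294/10 → 6 → G; chars EG.
Square (2°×1°, digits 0–9): 3.2998/2 → 1, 8.7294/1 → 8; chars 18.
Subsquare (5′×2.5′, letters a–x): 1.2998/0.0833333 → 15 → p, 0.7294/0.0416667 → 17 → r; chars pr.

EG18pr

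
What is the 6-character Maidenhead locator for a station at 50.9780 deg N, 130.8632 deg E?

Offset from 180°W / 90°S: lon 310.8632°, lat 140.9780°.
Field (20°×10°, letters A–R): 310.8632/20 → 15 → P, 140.9780/10 → 14 → O; chars PO.
Square (2°×1°, digits 0–9): 10.8632/2 → 5, 0.9780/1 → 0; chars 50.
Subsquare (5′×2.5′, letters a–x): 0.8632/0.0833333 → 10 → k, 0.9780/0.0416667 → 23 → x; chars kx.

PO50kx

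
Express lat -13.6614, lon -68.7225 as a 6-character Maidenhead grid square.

Shift to the Maidenhead origin (180°W, 90°S): lon 111.2775, lat 76.3386.
Field: lon ⌊111.2775/20⌋ = 5 → F; lat ⌊76.3386/10⌋ = 7 → H.
Square: lon ⌊11.2775/2⌋ = 5; lat ⌊6.3386/1⌋ = 6.
Subsquare: lon ⌊1.2775/0.0833333⌋ = 15 → p; lat ⌊0.3386/0.0416667⌋ = 8 → i.

FH56pi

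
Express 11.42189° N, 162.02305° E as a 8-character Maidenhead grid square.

RK11ak21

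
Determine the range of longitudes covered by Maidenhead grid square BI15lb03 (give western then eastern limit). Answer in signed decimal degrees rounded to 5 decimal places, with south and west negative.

Field B=1, I=8: +1·20° lon, +8·10° lat → SW at lon -160°, lat -10°.
Square 1, 5: +1·2° lon, +5·1° lat → SW at lon -158°, lat -5°.
Subsquare l=11, b=1: +11·0.0833333° lon, +1·0.0416667° lat → SW at lon -157.083°, lat -4.95833°.
Extended square 0, 3: +0·0.00833333° lon, +3·0.00416667° lat → SW at lon -157.083°, lat -4.94583°.
Cell spans 0.00833333° lon × 0.00416667° lat.
west -157.08333, east -157.07500.

-157.08333, -157.07500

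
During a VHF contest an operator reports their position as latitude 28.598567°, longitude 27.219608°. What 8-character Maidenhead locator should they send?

Add 180° to longitude and 90° to latitude: 207.21961, 118.59857.
Field: lon ⌊207.21961/20⌋ = 10 → K; lat ⌊118.59857/10⌋ = 11 → L.
Square: lon ⌊7.21961/2⌋ = 3; lat ⌊8.59857/1⌋ = 8.
Subsquare: lon ⌊1.21961/0.0833333⌋ = 14 → o; lat ⌊0.59857/0.0416667⌋ = 14 → o.
Extended square: lon ⌊0.05294/0.00833333⌋ = 6; lat ⌊0.01523/0.00416667⌋ = 3.

KL38oo63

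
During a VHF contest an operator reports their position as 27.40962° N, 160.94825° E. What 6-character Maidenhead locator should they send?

Add 180° to longitude and 90° to latitude: 340.9483, 117.4096.
Field: lon ⌊340.9483/20⌋ = 17 → R; lat ⌊117.4096/10⌋ = 11 → L.
Square: lon ⌊0.9483/2⌋ = 0; lat ⌊7.4096/1⌋ = 7.
Subsquare: lon ⌊0.9483/0.0833333⌋ = 11 → l; lat ⌊0.4096/0.0416667⌋ = 9 → j.

RL07lj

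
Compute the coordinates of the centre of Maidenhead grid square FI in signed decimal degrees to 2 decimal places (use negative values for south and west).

-5.00, -70.00

Field F=5, I=8: +5·20° lon, +8·10° lat → SW at lon -80°, lat -10°.
Cell spans 20° lon × 10° lat. Centre is SW corner plus half of each.
latitude -5.00, longitude -70.00.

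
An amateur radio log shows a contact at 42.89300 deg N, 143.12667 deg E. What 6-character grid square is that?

Add 180° to longitude and 90° to latitude: 323.1267, 132.8930.
Field: lon ⌊323.1267/20⌋ = 16 → Q; lat ⌊132.8930/10⌋ = 13 → N.
Square: lon ⌊3.1267/2⌋ = 1; lat ⌊2.8930/1⌋ = 2.
Subsquare: lon ⌊1.1267/0.0833333⌋ = 13 → n; lat ⌊0.8930/0.0416667⌋ = 21 → v.

QN12nv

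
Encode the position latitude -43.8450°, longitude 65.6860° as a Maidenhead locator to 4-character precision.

ME26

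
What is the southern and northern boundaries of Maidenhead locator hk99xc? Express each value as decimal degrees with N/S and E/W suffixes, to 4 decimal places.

19.0833° N, 19.1250° N

Field H=7, K=10: +7·20° lon, +10·10° lat → SW at lon -40°, lat 10°.
Square 9, 9: +9·2° lon, +9·1° lat → SW at lon -22°, lat 19°.
Subsquare x=23, c=2: +23·0.0833333° lon, +2·0.0416667° lat → SW at lon -20.0833°, lat 19.0833°.
Cell spans 0.0833333° lon × 0.0416667° lat.
south 19.0833° N, north 19.1250° N.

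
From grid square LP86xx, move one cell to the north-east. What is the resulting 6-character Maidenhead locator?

Longitude subsquare x = 23; +1 → 24, wraps to 0 = a, carry into square.
Longitude square 8; +1 → 9.
Latitude subsquare x = 23; +1 → 24, wraps to 0 = a, carry into square.
Latitude square 6; +1 → 7.

LP97aa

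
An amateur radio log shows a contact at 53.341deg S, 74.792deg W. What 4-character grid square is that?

Shift to the Maidenhead origin (180°W, 90°S): lon 105.21, lat 36.66.
Field: lon ⌊105.21/20⌋ = 5 → F; lat ⌊36.66/10⌋ = 3 → D.
Square: lon ⌊5.21/2⌋ = 2; lat ⌊6.66/1⌋ = 6.

FD26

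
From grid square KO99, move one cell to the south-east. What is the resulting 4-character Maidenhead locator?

Longitude square 9; +1 → 10, wraps to 0, carry into field.
Longitude field K = 10; +1 → 11 = L.
Latitude square 9; −1 → 8.

LO08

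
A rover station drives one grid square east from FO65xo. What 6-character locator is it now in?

FO75ao

Longitude subsquare x = 23; +1 → 24, wraps to 0 = a, carry into square.
Longitude square 6; +1 → 7.
The latitude characters are unchanged.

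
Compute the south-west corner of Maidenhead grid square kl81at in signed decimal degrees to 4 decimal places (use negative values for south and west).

21.7917, 36.0000

Field K=10, L=11: +10·20° lon, +11·10° lat → SW at lon 20°, lat 20°.
Square 8, 1: +8·2° lon, +1·1° lat → SW at lon 36°, lat 21°.
Subsquare a=0, t=19: +0·0.0833333° lon, +19·0.0416667° lat → SW at lon 36°, lat 21.7917°.
latitude 21.7917, longitude 36.0000.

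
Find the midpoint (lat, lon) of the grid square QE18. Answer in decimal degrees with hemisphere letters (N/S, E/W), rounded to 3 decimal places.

Field Q=16, E=4: +16·20° lon, +4·10° lat → SW at lon 140°, lat -50°.
Square 1, 8: +1·2° lon, +8·1° lat → SW at lon 142°, lat -42°.
Cell spans 2° lon × 1° lat. Centre is SW corner plus half of each.
latitude 41.500° S, longitude 143.000° E.

41.500° S, 143.000° E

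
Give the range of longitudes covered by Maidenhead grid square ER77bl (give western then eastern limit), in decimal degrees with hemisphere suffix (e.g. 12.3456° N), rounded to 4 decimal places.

85.9167° W, 85.8333° W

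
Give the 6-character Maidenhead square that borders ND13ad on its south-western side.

ND03xc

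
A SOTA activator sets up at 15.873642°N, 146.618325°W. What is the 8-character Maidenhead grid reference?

Add 180° to longitude and 90° to latitude: 33.38168, 105.87364.
Field: lon ⌊33.38168/20⌋ = 1 → B; lat ⌊105.87364/10⌋ = 10 → K.
Square: lon ⌊13.38168/2⌋ = 6; lat ⌊5.87364/1⌋ = 5.
Subsquare: lon ⌊1.38168/0.0833333⌋ = 16 → q; lat ⌊0.87364/0.0416667⌋ = 20 → u.
Extended square: lon ⌊0.04834/0.00833333⌋ = 5; lat ⌊0.04031/0.00416667⌋ = 9.

BK65qu59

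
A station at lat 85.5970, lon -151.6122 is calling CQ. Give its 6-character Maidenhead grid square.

BR45eo

Offset from 180°W / 90°S: lon 28.3878°, lat 175.5970°.
Field: 28.3878/20 → 1 → B, 175.5970/10 → 17 → R; chars BR.
Square: 8.3878/2 → 4, 5.5970/1 → 5; chars 45.
Subsquare: 0.3878/0.0833333 → 4 → e, 0.5970/0.0416667 → 14 → o; chars eo.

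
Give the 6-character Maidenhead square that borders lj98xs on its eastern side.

MJ08as

Longitude subsquare x = 23; +1 → 24, wraps to 0 = a, carry into square.
Longitude square 9; +1 → 10, wraps to 0, carry into field.
Longitude field L = 11; +1 → 12 = M.
The latitude characters are unchanged.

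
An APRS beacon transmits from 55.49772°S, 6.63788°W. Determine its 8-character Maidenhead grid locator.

ID64qm30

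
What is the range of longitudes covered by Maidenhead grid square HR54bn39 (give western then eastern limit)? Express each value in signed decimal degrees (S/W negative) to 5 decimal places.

Field H=7, R=17: +7·20° lon, +17·10° lat → SW at lon -40°, lat 80°.
Square 5, 4: +5·2° lon, +4·1° lat → SW at lon -30°, lat 84°.
Subsquare b=1, n=13: +1·0.0833333° lon, +13·0.0416667° lat → SW at lon -29.9167°, lat 84.5417°.
Extended square 3, 9: +3·0.00833333° lon, +9·0.00416667° lat → SW at lon -29.8917°, lat 84.5792°.
Cell spans 0.00833333° lon × 0.00416667° lat.
west -29.89167, east -29.88333.

-29.89167, -29.88333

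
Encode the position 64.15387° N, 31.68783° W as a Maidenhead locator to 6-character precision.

Offset from 180°W / 90°S: lon 148.3122°, lat 154.1539°.
Field: 148.3122/20 → 7 → H, 154.1539/10 → 15 → P; chars HP.
Square: 8.3122/2 → 4, 4.1539/1 → 4; chars 44.
Subsquare: 0.3122/0.0833333 → 3 → d, 0.1539/0.0416667 → 3 → d; chars dd.

HP44dd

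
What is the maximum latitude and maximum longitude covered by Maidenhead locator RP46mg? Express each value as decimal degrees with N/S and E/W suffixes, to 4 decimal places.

Field R=17, P=15: +17·20° lon, +15·10° lat → SW at lon 160°, lat 60°.
Square 4, 6: +4·2° lon, +6·1° lat → SW at lon 168°, lat 66°.
Subsquare m=12, g=6: +12·0.0833333° lon, +6·0.0416667° lat → SW at lon 169°, lat 66.25°.
Cell spans 0.0833333° lon × 0.0416667° lat. NE corner is SW corner plus one full cell.
latitude 66.2917° N, longitude 169.0833° E.

66.2917° N, 169.0833° E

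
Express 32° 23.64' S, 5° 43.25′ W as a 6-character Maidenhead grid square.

IF77do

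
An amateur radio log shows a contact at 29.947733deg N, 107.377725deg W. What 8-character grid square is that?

Offset from 180°W / 90°S: lon 72.62228°, lat 119.94773°.
Field (20°×10°, letters A–R): 72.62228/20 → 3 → D, 119.94773/10 → 11 → L; chars DL.
Square (2°×1°, digits 0–9): 12.62228/2 → 6, 9.94773/1 → 9; chars 69.
Subsquare (5′×2.5′, letters a–x): 0.62228/0.0833333 → 7 → h, 0.94773/0.0416667 → 22 → w; chars hw.
Extended square (30″×15″, digits 0–9): 0.03894/0.00833333 → 4, 0.03107/0.00416667 → 7; chars 47.

DL69hw47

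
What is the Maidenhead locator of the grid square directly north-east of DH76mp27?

DH76mp38

Longitude extended square 2; +1 → 3.
Latitude extended square 7; +1 → 8.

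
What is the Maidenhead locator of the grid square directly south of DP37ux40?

DP37uw49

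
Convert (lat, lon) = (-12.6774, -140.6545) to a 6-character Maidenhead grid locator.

Add 180° to longitude and 90° to latitude: 39.3455, 77.3226.
Field: 39.3455/20 → 1 → B, 77.3226/10 → 7 → H; chars BH.
Square: 19.3455/2 → 9, 7.3226/1 → 7; chars 97.
Subsquare: 1.3455/0.0833333 → 16 → q, 0.3226/0.0416667 → 7 → h; chars qh.

BH97qh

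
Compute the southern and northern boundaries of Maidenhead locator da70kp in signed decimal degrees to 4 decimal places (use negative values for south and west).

-89.3750, -89.3333

Field D=3, A=0: +3·20° lon, +0·10° lat → SW at lon -120°, lat -90°.
Square 7, 0: +7·2° lon, +0·1° lat → SW at lon -106°, lat -90°.
Subsquare k=10, p=15: +10·0.0833333° lon, +15·0.0416667° lat → SW at lon -105.167°, lat -89.375°.
Cell spans 0.0833333° lon × 0.0416667° lat.
south -89.3750, north -89.3333.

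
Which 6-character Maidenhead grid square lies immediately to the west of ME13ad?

ME03xd

Longitude subsquare a = 0; −1 → -1, wraps to 23 = x, carry into square.
Longitude square 1; −1 → 0.
The latitude characters are unchanged.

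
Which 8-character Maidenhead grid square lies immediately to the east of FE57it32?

FE57it42

Longitude extended square 3; +1 → 4.
The latitude characters are unchanged.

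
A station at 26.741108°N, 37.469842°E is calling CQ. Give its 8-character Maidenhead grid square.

Shift to the Maidenhead origin (180°W, 90°S): lon 217.46984, lat 116.74111.
Field (20°×10°, letters A–R): 217.46984/20 → 10 → K, 116.74111/10 → 11 → L; chars KL.
Square (2°×1°, digits 0–9): 17.46984/2 → 8, 6.74111/1 → 6; chars 86.
Subsquare (5′×2.5′, letters a–x): 1.46984/0.0833333 → 17 → r, 0.74111/0.0416667 → 17 → r; chars rr.
Extended square (30″×15″, digits 0–9): 0.05318/0.00833333 → 6, 0.03277/0.00416667 → 7; chars 67.

KL86rr67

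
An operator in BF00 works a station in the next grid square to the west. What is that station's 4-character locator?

Longitude square 0; −1 → -1, wraps to 9, carry into field.
Longitude field B = 1; −1 → 0 = A.
The latitude characters are unchanged.

AF90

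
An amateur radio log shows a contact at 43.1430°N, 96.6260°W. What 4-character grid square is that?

EN13

Shift to the Maidenhead origin (180°W, 90°S): lon 83.37, lat 133.14.
Field (20°×10°, letters A–R): 83.37/20 → 4 → E, 133.14/10 → 13 → N; chars EN.
Square (2°×1°, digits 0–9): 3.37/2 → 1, 3.14/1 → 3; chars 13.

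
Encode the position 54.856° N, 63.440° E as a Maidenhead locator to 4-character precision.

MO14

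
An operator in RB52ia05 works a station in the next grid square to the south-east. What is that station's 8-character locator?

RB52ia14

Longitude extended square 0; +1 → 1.
Latitude extended square 5; −1 → 4.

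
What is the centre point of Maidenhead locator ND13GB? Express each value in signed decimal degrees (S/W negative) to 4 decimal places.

-56.9375, 82.5417

Field N=13, D=3: +13·20° lon, +3·10° lat → SW at lon 80°, lat -60°.
Square 1, 3: +1·2° lon, +3·1° lat → SW at lon 82°, lat -57°.
Subsquare g=6, b=1: +6·0.0833333° lon, +1·0.0416667° lat → SW at lon 82.5°, lat -56.9583°.
Cell spans 0.0833333° lon × 0.0416667° lat. Centre is SW corner plus half of each.
latitude -56.9375, longitude 82.5417.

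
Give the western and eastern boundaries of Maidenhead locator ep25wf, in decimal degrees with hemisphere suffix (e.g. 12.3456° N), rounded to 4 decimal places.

Field E=4, P=15: +4·20° lon, +15·10° lat → SW at lon -100°, lat 60°.
Square 2, 5: +2·2° lon, +5·1° lat → SW at lon -96°, lat 65°.
Subsquare w=22, f=5: +22·0.0833333° lon, +5·0.0416667° lat → SW at lon -94.1667°, lat 65.2083°.
Cell spans 0.0833333° lon × 0.0416667° lat.
west 94.1667° W, east 94.0833° W.

94.1667° W, 94.0833° W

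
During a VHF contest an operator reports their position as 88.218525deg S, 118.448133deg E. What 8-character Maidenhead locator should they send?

Add 180° to longitude and 90° to latitude: 298.44813, 1.78148.
Field (20°×10°, letters A–R): lon ⌊298.44813/20⌋ = 14 → O; lat ⌊1.78148/10⌋ = 0 → A.
Square (2°×1°, digits 0–9): lon ⌊18.44813/2⌋ = 9; lat ⌊1.78148/1⌋ = 1.
Subsquare (5′×2.5′, letters a–x): lon ⌊0.44813/0.0833333⌋ = 5 → f; lat ⌊0.78148/0.0416667⌋ = 18 → s.
Extended square (30″×15″, digits 0–9): lon ⌊0.03147/0.00833333⌋ = 3; lat ⌊0.03148/0.00416667⌋ = 7.

OA91fs37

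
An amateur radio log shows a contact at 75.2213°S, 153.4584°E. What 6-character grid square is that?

QB64rs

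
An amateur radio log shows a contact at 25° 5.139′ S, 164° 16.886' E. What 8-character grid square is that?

RG24dv39

Offset from 180°W / 90°S: lon 344.28143°, lat 64.91435°.
Field: 344.28143/20 → 17 → R, 64.91435/10 → 6 → G; chars RG.
Square: 4.28143/2 → 2, 4.91435/1 → 4; chars 24.
Subsquare: 0.28143/0.0833333 → 3 → d, 0.91435/0.0416667 → 21 → v; chars dv.
Extended square: 0.03143/0.00833333 → 3, 0.03935/0.00416667 → 9; chars 39.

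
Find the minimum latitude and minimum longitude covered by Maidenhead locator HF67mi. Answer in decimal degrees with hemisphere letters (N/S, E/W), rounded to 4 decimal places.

Field H=7, F=5: +7·20° lon, +5·10° lat → SW at lon -40°, lat -40°.
Square 6, 7: +6·2° lon, +7·1° lat → SW at lon -28°, lat -33°.
Subsquare m=12, i=8: +12·0.0833333° lon, +8·0.0416667° lat → SW at lon -27°, lat -32.6667°.
latitude 32.6667° S, longitude 27.0000° W.

32.6667° S, 27.0000° W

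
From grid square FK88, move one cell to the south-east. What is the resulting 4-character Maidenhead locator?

Longitude square 8; +1 → 9.
Latitude square 8; −1 → 7.

FK97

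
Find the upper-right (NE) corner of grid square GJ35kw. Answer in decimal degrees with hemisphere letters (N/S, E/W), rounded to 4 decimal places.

Field G=6, J=9: +6·20° lon, +9·10° lat → SW at lon -60°, lat 0°.
Square 3, 5: +3·2° lon, +5·1° lat → SW at lon -54°, lat 5°.
Subsquare k=10, w=22: +10·0.0833333° lon, +22·0.0416667° lat → SW at lon -53.1667°, lat 5.91667°.
Cell spans 0.0833333° lon × 0.0416667° lat. NE corner is SW corner plus one full cell.
latitude 5.9583° N, longitude 53.0833° W.

5.9583° N, 53.0833° W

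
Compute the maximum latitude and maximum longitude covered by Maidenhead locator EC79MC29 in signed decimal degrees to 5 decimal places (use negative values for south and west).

Field E=4, C=2: +4·20° lon, +2·10° lat → SW at lon -100°, lat -70°.
Square 7, 9: +7·2° lon, +9·1° lat → SW at lon -86°, lat -61°.
Subsquare m=12, c=2: +12·0.0833333° lon, +2·0.0416667° lat → SW at lon -85°, lat -60.9167°.
Extended square 2, 9: +2·0.00833333° lon, +9·0.00416667° lat → SW at lon -84.9833°, lat -60.8792°.
Cell spans 0.00833333° lon × 0.00416667° lat. NE corner is SW corner plus one full cell.
latitude -60.87500, longitude -84.97500.

-60.87500, -84.97500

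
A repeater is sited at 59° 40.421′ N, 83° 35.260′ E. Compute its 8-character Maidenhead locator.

NO19tq01

Shift to the Maidenhead origin (180°W, 90°S): lon 263.58767, lat 149.67368.
Field: lon ⌊263.58767/20⌋ = 13 → N; lat ⌊149.67368/10⌋ = 14 → O.
Square: lon ⌊3.58767/2⌋ = 1; lat ⌊9.67368/1⌋ = 9.
Subsquare: lon ⌊1.58767/0.0833333⌋ = 19 → t; lat ⌊0.67368/0.0416667⌋ = 16 → q.
Extended square: lon ⌊0.00433/0.00833333⌋ = 0; lat ⌊0.00702/0.00416667⌋ = 1.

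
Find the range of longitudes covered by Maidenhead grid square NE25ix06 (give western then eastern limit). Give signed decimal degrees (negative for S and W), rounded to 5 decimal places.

84.66667, 84.67500

Field N=13, E=4: +13·20° lon, +4·10° lat → SW at lon 80°, lat -50°.
Square 2, 5: +2·2° lon, +5·1° lat → SW at lon 84°, lat -45°.
Subsquare i=8, x=23: +8·0.0833333° lon, +23·0.0416667° lat → SW at lon 84.6667°, lat -44.0417°.
Extended square 0, 6: +0·0.00833333° lon, +6·0.00416667° lat → SW at lon 84.6667°, lat -44.0167°.
Cell spans 0.00833333° lon × 0.00416667° lat.
west 84.66667, east 84.67500.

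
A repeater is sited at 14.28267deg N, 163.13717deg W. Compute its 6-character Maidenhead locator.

AK84kg

Shift to the Maidenhead origin (180°W, 90°S): lon 16.8628, lat 104.2827.
Field (20°×10°, letters A–R): lon ⌊16.8628/20⌋ = 0 → A; lat ⌊104.2827/10⌋ = 10 → K.
Square (2°×1°, digits 0–9): lon ⌊16.8628/2⌋ = 8; lat ⌊4.2827/1⌋ = 4.
Subsquare (5′×2.5′, letters a–x): lon ⌊0.8628/0.0833333⌋ = 10 → k; lat ⌊0.2827/0.0416667⌋ = 6 → g.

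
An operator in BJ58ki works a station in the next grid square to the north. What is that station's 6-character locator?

Latitude subsquare i = 8; +1 → 9 = j.
The longitude characters are unchanged.

BJ58kj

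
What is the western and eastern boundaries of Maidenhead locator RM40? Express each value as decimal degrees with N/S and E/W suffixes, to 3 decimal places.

168.000° E, 170.000° E

Field R=17, M=12: +17·20° lon, +12·10° lat → SW at lon 160°, lat 30°.
Square 4, 0: +4·2° lon, +0·1° lat → SW at lon 168°, lat 30°.
Cell spans 2° lon × 1° lat.
west 168.000° E, east 170.000° E.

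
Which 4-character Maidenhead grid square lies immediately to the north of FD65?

FD66

Latitude square 5; +1 → 6.
The longitude characters are unchanged.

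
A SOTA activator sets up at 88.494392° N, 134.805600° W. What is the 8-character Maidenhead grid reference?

Add 180° to longitude and 90° to latitude: 45.19440, 178.49439.
Field: 45.19440/20 → 2 → C, 178.49439/10 → 17 → R; chars CR.
Square: 5.19440/2 → 2, 8.49439/1 → 8; chars 28.
Subsquare: 1.19440/0.0833333 → 14 → o, 0.49439/0.0416667 → 11 → l; chars ol.
Extended square: 0.02773/0.00833333 → 3, 0.03606/0.00416667 → 8; chars 38.

CR28ol38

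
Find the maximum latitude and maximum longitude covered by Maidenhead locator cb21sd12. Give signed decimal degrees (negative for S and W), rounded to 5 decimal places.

-78.86250, -134.48333

Field C=2, B=1: +2·20° lon, +1·10° lat → SW at lon -140°, lat -80°.
Square 2, 1: +2·2° lon, +1·1° lat → SW at lon -136°, lat -79°.
Subsquare s=18, d=3: +18·0.0833333° lon, +3·0.0416667° lat → SW at lon -134.5°, lat -78.875°.
Extended square 1, 2: +1·0.00833333° lon, +2·0.00416667° lat → SW at lon -134.492°, lat -78.8667°.
Cell spans 0.00833333° lon × 0.00416667° lat. NE corner is SW corner plus one full cell.
latitude -78.86250, longitude -134.48333.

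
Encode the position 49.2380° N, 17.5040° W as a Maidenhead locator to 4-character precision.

IN19

Add 180° to longitude and 90° to latitude: 162.50, 139.24.
Field (20°×10°, letters A–R): lon ⌊162.50/20⌋ = 8 → I; lat ⌊139.24/10⌋ = 13 → N.
Square (2°×1°, digits 0–9): lon ⌊2.50/2⌋ = 1; lat ⌊9.24/1⌋ = 9.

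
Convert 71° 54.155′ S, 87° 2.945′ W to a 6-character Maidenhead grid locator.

EB68lc

Offset from 180°W / 90°S: lon 92.9509°, lat 18.0974°.
Field (20°×10°, letters A–R): lon ⌊92.9509/20⌋ = 4 → E; lat ⌊18.0974/10⌋ = 1 → B.
Square (2°×1°, digits 0–9): lon ⌊12.9509/2⌋ = 6; lat ⌊8.0974/1⌋ = 8.
Subsquare (5′×2.5′, letters a–x): lon ⌊0.9509/0.0833333⌋ = 11 → l; lat ⌊0.0974/0.0416667⌋ = 2 → c.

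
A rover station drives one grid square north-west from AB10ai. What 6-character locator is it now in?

AB00xj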